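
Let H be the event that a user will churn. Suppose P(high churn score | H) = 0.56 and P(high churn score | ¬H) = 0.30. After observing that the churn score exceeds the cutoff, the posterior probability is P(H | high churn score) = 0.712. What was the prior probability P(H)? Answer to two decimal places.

P(H) = 0.57

In odds form, posterior odds = prior odds × likelihood ratio, so prior odds = posterior odds ÷ LR.
Posterior odds = 0.712/(1−0.712) = 2.4722. LR = 0.56/0.30 = 1.8667.
Prior odds = 2.4722/1.8667 = 1.3244, so P(H) = 1.3244/(1+1.3244) ≈ 0.57.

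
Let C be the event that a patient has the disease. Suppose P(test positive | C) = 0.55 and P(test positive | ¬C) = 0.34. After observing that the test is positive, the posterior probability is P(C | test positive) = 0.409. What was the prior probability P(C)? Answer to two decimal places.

P(C) = 0.30

In odds form, posterior odds = prior odds × likelihood ratio, so prior odds = posterior odds ÷ LR.
Posterior odds = 0.409/(1−0.409) = 0.6920. LR = 0.55/0.34 = 1.6176.
Prior odds = 0.6920/1.6176 = 0.4278, so P(C) = 0.4278/(1+0.4278) ≈ 0.30.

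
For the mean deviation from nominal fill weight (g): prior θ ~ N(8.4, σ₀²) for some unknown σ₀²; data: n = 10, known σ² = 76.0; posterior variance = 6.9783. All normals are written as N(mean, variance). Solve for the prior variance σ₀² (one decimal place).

For the Normal–Normal model with known σ², precisions add: τ_n = τ₀ + n/σ².
So 1/σ₀² = 1/6.9783 − 10/76.0 = 0.143301 − 0.131579 = 0.011722.
Hence σ₀² = 1/0.011722 ≈ 85.3.

σ₀² = 85.3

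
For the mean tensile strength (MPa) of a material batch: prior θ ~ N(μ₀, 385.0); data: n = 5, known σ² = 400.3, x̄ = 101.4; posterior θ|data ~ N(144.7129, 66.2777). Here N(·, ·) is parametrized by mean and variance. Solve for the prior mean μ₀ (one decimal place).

The posterior mean is a precision-weighted average: μ_n = (τ₀μ₀ + τ_data·x̄)/(τ₀+τ_data), with τ₀=1/σ₀² and τ_data=n/σ².
Here τ₀ = 1/385.0 = 0.002597 and τ_data = 5/400.3 = 0.012491, so τ_n = 0.015088.
Rearranging for μ₀: μ₀ = (μ_n·τ_n − τ_data·x̄)/τ₀ = (144.7129·0.015088 − 0.012491·101.4) / 0.002597 = 0.916841/0.002597 ≈ 353.0.

μ₀ = 353.0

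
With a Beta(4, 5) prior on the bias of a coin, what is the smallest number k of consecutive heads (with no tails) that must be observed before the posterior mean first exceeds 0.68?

k = 7

After k heads and 0 tails the posterior is Beta(4+k, 5), with mean (4+k)/(4+5+k).
Set (4+k)/(9+k) > 0.68 and solve: k > (0.68·9 − 4)/(1 − 0.68) = 6.625.
The smallest integer exceeding 6.625 is 7, and checking k=7: (11)/(16) = 0.6875 > 0.68.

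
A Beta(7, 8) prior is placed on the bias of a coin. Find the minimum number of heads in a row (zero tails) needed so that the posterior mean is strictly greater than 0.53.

k = 3

After k heads and 0 tails the posterior is Beta(7+k, 8), with mean (7+k)/(7+8+k).
Set (7+k)/(15+k) > 0.53 and solve: k > (0.53·15 − 7)/(1 − 0.53) = 2.021.
The smallest integer exceeding 2.021 is 3, and checking k=3: (10)/(18) = 0.5556 > 0.53.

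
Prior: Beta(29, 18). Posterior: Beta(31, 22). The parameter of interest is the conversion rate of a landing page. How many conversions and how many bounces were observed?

2 conversions and 4 bounces

Beta is conjugate to the binomial likelihood: posterior = Beta(α+s, β+f).
So s = 31 − 29 = 2 and f = 22 − 18 = 4.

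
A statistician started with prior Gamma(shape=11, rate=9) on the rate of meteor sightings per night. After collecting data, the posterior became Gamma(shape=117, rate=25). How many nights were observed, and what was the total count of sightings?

A Gamma(α, β) prior (rate parametrization) on a Poisson rate with n observations summing to S gives posterior Gamma(α+S, β+n).
Matching: Σxᵢ = 117 − 11 = 106 and n = 25 − 9 = 16.

n = 16 nights with total 106 sightings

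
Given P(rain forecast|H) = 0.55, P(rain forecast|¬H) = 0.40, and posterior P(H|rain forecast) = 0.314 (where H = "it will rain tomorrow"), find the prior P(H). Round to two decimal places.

P(H) = 0.25

In odds form, posterior odds = prior odds × likelihood ratio, so prior odds = posterior odds ÷ LR.
Posterior odds = 0.314/(1−0.314) = 0.4577. LR = 0.55/0.40 = 1.3750.
Prior odds = 0.4577/1.3750 = 0.3329, so P(H) = 0.3329/(1+0.3329) ≈ 0.25.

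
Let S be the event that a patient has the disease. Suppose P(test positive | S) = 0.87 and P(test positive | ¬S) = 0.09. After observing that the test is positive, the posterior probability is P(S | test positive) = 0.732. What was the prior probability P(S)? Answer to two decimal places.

P(S) = 0.22

In odds form, posterior odds = prior odds × likelihood ratio, so prior odds = posterior odds ÷ LR.
Posterior odds = 0.732/(1−0.732) = 2.7313. LR = 0.87/0.09 = 9.6667.
Prior odds = 2.7313/9.6667 = 0.2825, so P(S) = 0.2825/(1+0.2825) ≈ 0.22.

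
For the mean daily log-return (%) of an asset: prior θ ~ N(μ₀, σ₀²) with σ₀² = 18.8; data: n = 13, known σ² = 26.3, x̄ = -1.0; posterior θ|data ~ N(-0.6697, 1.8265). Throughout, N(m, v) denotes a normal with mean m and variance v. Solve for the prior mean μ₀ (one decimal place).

μ₀ = 2.4

The posterior mean is a precision-weighted average: μ_n = (τ₀μ₀ + τ_data·x̄)/(τ₀+τ_data), with τ₀=1/σ₀² and τ_data=n/σ².
Here τ₀ = 1/18.8 = 0.053191 and τ_data = 13/26.3 = 0.494297, so τ_n = 0.547488.
Rearranging for μ₀: μ₀ = (μ_n·τ_n − τ_data·x̄)/τ₀ = (-0.6697·0.547488 − 0.494297·-1.0) / 0.053191 = 0.127644/0.053191 ≈ 2.4.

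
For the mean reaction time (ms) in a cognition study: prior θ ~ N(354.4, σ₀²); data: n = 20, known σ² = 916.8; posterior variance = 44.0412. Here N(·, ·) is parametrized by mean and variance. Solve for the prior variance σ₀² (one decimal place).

σ₀² = 1122.3

Posterior precision equals prior precision plus data precision: 1/σ_n² = 1/σ₀² + n/σ².
So 1/σ₀² = 1/44.0412 − 20/916.8 = 0.022706 − 0.021815 = 0.000891.
Hence σ₀² = 1/0.000891 ≈ 1122.3.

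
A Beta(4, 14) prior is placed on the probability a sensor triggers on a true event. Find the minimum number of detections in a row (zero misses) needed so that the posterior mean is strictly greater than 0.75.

After k detections and 0 misses the posterior is Beta(4+k, 14), with mean (4+k)/(4+14+k).
Set (4+k)/(18+k) > 0.75 and solve: k > (0.75·18 − 4)/(1 − 0.75) = 38.000.
The smallest integer exceeding 38.000 is 39.

k = 39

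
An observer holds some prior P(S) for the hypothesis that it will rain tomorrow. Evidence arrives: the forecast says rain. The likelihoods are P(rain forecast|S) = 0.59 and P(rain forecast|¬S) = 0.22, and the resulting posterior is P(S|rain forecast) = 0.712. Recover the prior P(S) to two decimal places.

P(S) = 0.48

Bayes' rule in odds form gives O(S|E) = O(S)·[P(E|S)/P(E|¬S)], hence O(S) = O(S|E)/LR.
Posterior odds = 0.712/(1−0.712) = 2.4722. LR = 0.59/0.22 = 2.6818.
Prior odds = 2.4722/2.6818 = 0.9218, so P(S) = 0.9218/(1+0.9218) ≈ 0.48.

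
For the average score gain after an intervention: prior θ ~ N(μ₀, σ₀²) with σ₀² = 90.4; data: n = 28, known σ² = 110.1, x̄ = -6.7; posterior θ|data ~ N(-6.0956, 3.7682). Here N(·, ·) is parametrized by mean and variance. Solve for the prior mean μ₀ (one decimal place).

μ₀ = 7.8

With known observation variance, the Normal–Normal posterior has precision τ_n = τ₀ + n/σ² and mean μ_n = (τ₀μ₀ + (n/σ²)x̄)/τ_n.
Here τ₀ = 1/90.4 = 0.011062 and τ_data = 28/110.1 = 0.254314, so τ_n = 0.265376.
Rearranging for μ₀: μ₀ = (μ_n·τ_n − τ_data·x̄)/τ₀ = (-6.0956·0.265376 − 0.254314·-6.7) / 0.011062 = 0.086278/0.011062 ≈ 7.8.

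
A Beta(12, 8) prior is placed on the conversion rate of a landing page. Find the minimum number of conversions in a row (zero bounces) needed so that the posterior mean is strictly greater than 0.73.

k = 10

After k conversions and 0 bounces the posterior is Beta(12+k, 8), with mean (12+k)/(12+8+k).
Set (12+k)/(20+k) > 0.73 and solve: k > (0.73·20 − 12)/(1 − 0.73) = 9.630.
The smallest integer exceeding 9.630 is 10.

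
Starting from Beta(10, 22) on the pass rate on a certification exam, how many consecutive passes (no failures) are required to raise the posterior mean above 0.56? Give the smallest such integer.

After k passes and 0 failures the posterior is Beta(10+k, 22), with mean (10+k)/(10+22+k).
Set (10+k)/(32+k) > 0.56 and solve: k > (0.56·32 − 10)/(1 − 0.56) = 18.000.
The smallest integer exceeding 18.000 is 19, and checking k=19: (29)/(51) = 0.5686 > 0.56.

k = 19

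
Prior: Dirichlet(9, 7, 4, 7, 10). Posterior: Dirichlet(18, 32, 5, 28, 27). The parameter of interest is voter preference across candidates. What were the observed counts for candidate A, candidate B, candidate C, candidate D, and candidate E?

counts (9, 25, 1, 21, 17)

For a Dirichlet(α) prior with multinomial counts c, the posterior is Dirichlet(α + c) componentwise.
Counts are posterior − prior componentwise: 18−9=9, 32−7=25, 5−4=1, 28−7=21, 27−10=17.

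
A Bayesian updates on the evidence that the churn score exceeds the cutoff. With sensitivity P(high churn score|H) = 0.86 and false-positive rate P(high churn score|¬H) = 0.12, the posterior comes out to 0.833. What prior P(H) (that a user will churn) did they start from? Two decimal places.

P(H) = 0.41

In odds form, posterior odds = prior odds × likelihood ratio, so prior odds = posterior odds ÷ LR.
Posterior odds = 0.833/(1−0.833) = 4.9880. LR = 0.86/0.12 = 7.1667.
Prior odds = 4.9880/7.1667 = 0.6960, so P(H) = 0.6960/(1+0.6960) ≈ 0.41.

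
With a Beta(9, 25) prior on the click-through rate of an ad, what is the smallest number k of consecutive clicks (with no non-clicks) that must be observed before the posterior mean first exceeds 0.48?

After k clicks and 0 non-clicks the posterior is Beta(9+k, 25), with mean (9+k)/(9+25+k).
Set (9+k)/(34+k) > 0.48 and solve: k > (0.48·34 − 9)/(1 − 0.48) = 14.077.
The smallest integer exceeding 14.077 is 15.

k = 15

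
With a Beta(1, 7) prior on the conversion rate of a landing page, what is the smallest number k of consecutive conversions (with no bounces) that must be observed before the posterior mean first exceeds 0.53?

After k conversions and 0 bounces the posterior is Beta(1+k, 7), with mean (1+k)/(1+7+k).
Set (1+k)/(8+k) > 0.53 and solve: k > (0.53·8 − 1)/(1 − 0.53) = 6.894.
The smallest integer exceeding 6.894 is 7.

k = 7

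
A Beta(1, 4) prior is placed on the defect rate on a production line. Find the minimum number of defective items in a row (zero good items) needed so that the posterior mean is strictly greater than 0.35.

After k defective items and 0 good items the posterior is Beta(1+k, 4), with mean (1+k)/(1+4+k).
Set (1+k)/(5+k) > 0.35 and solve: k > (0.35·5 − 1)/(1 − 0.35) = 1.154.
The smallest integer exceeding 1.154 is 2, and checking k=2: (3)/(7) = 0.4286 > 0.35.

k = 2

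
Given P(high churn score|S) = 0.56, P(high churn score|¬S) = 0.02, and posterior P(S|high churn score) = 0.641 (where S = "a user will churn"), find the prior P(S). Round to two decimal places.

P(S) = 0.06

Bayes' rule in odds form gives O(S|E) = O(S)·[P(E|S)/P(E|¬S)], hence O(S) = O(S|E)/LR.
Posterior odds = 0.641/(1−0.641) = 1.7855. LR = 0.56/0.02 = 28.0000.
Prior odds = 1.7855/28.0000 = 0.0638, so P(S) = 0.0638/(1+0.0638) ≈ 0.06.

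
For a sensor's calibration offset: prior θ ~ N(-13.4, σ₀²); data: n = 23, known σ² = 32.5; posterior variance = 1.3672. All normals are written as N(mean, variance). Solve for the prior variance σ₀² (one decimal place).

Posterior precision equals prior precision plus data precision: 1/σ_n² = 1/σ₀² + n/σ².
So 1/σ₀² = 1/1.3672 − 23/32.5 = 0.731422 − 0.707692 = 0.023730.
Hence σ₀² = 1/0.023730 ≈ 42.1.

σ₀² = 42.1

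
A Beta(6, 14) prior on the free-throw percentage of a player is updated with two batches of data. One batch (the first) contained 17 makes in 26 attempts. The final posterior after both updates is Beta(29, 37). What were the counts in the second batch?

6 makes and 14 misses

Sequential conjugate updates are equivalent to a single update on the pooled data, so total successes = posterior α − prior α and total failures = posterior β − prior β.
Total across both batches: 29−6=23 makes, 37−14=23 misses.
Subtract the first batch: 23−17=6 makes and 23−9=14 misses.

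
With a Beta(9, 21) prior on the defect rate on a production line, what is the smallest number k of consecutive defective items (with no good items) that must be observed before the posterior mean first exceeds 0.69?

After k defective items and 0 good items the posterior is Beta(9+k, 21), with mean (9+k)/(9+21+k).
Set (9+k)/(30+k) > 0.69 and solve: k > (0.69·30 − 9)/(1 − 0.69) = 37.742.
The smallest integer exceeding 37.742 is 38, and checking k=38: (47)/(68) = 0.6912 > 0.69.

k = 38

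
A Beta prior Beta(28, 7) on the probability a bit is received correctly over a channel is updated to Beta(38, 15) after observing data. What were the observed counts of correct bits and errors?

10 correct bits and 8 errors

Under Beta–binomial conjugacy the posterior parameters are (a+s, b+f).
Match parameters: s=38−28=10, f=15−7=8.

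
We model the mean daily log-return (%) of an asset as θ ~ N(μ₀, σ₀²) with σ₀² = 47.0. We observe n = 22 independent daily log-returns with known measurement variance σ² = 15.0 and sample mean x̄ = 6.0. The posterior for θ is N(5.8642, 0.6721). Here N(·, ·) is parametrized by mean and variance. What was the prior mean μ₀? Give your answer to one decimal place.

With known observation variance, the Normal–Normal posterior has precision τ_n = τ₀ + n/σ² and mean μ_n = (τ₀μ₀ + (n/σ²)x̄)/τ_n.
Here τ₀ = 1/47.0 = 0.021277 and τ_data = 22/15.0 = 1.466667, so τ_n = 1.487944.
Rearranging for μ₀: μ₀ = (μ_n·τ_n − τ_data·x̄)/τ₀ = (5.8642·1.487944 − 1.466667·6.0) / 0.021277 = -0.074401/0.021277 ≈ -3.5.

μ₀ = -3.5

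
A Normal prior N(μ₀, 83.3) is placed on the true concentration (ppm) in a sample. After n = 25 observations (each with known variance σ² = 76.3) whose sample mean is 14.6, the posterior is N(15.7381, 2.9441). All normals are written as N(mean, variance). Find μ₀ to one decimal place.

μ₀ = 46.8

The posterior mean is a precision-weighted average: μ_n = (τ₀μ₀ + τ_data·x̄)/(τ₀+τ_data), with τ₀=1/σ₀² and τ_data=n/σ².
Here τ₀ = 1/83.3 = 0.012005 and τ_data = 25/76.3 = 0.327654, so τ_n = 0.339659.
Rearranging for μ₀: μ₀ = (μ_n·τ_n − τ_data·x̄)/τ₀ = (15.7381·0.339659 − 0.327654·14.6) / 0.012005 = 0.561839/0.012005 ≈ 46.8.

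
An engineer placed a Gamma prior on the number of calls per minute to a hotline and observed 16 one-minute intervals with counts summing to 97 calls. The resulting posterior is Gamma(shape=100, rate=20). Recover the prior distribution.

Gamma–Poisson conjugacy: posterior shape = α + Σxᵢ, posterior rate = β + n.
So α = 100 − 97 = 3 and β = 20 − 16 = 4.

Gamma(shape=3, rate=4)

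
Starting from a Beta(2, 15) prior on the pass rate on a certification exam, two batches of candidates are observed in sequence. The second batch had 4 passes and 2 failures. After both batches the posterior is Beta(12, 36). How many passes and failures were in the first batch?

6 passes and 19 failures

Sequential conjugate updates are equivalent to a single update on the pooled data, so total successes = posterior α − prior α and total failures = posterior β − prior β.
Total across both batches: 12−2=10 passes, 36−15=21 failures.
Subtract the second batch: 10−4=6 passes and 21−2=19 failures.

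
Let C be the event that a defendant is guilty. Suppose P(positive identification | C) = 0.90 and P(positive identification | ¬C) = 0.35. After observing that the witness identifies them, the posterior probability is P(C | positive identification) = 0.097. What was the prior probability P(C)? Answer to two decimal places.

P(C) = 0.04

In odds form, posterior odds = prior odds × likelihood ratio, so prior odds = posterior odds ÷ LR.
Posterior odds = 0.097/(1−0.097) = 0.1074. LR = 0.90/0.35 = 2.5714.
Prior odds = 0.1074/2.5714 = 0.0418, so P(C) = 0.0418/(1+0.0418) ≈ 0.04.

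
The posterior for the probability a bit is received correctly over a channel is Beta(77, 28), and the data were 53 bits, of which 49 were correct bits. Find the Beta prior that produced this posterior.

A Beta(α, β) prior with s successes and f failures in binomial data gives a Beta(α+s, β+f) posterior.
So α = 77 − 49 = 28 and β = 28 − 4 = 24.

Beta(28, 24)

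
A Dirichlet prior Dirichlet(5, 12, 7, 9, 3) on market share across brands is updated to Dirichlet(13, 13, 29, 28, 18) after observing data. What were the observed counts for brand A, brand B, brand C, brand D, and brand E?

counts (8, 1, 22, 19, 15)

For a Dirichlet(α) prior with multinomial counts c, the posterior is Dirichlet(α + c) componentwise.
Counts are posterior − prior componentwise: 13−5=8, 13−12=1, 29−7=22, 28−9=19, 18−3=15.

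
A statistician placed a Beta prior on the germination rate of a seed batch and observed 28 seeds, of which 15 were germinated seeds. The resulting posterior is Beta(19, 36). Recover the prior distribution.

Beta(4, 23)

A Beta(a, b) prior with s successes and f failures in binomial data gives a Beta(a+s, b+f) posterior.
So a = 19 − 15 = 4 and b = 36 − 13 = 23.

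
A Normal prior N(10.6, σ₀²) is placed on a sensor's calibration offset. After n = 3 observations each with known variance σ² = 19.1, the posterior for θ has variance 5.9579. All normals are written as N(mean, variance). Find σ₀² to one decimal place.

For the Normal–Normal model with known σ², precisions add: τ_n = τ₀ + n/σ².
So 1/σ₀² = 1/5.9579 − 3/19.1 = 0.167844 − 0.157068 = 0.010776.
Hence σ₀² = 1/0.010776 ≈ 92.8.

σ₀² = 92.8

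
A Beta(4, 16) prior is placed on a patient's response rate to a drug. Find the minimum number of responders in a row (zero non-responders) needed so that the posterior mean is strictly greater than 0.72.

k = 38

After k responders and 0 non-responders the posterior is Beta(4+k, 16), with mean (4+k)/(4+16+k).
Set (4+k)/(20+k) > 0.72 and solve: k > (0.72·20 − 4)/(1 − 0.72) = 37.143.
The smallest integer exceeding 37.143 is 38, and checking k=38: (42)/(58) = 0.7241 > 0.72.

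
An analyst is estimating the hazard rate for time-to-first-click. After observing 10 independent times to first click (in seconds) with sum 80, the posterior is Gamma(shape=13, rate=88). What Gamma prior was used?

Gamma(shape=3, rate=8)

Gamma–exponential conjugacy: posterior shape = α + n, posterior rate = β + Σtᵢ.
So α = 13 − 10 = 3 and β = 88 − 80 = 8.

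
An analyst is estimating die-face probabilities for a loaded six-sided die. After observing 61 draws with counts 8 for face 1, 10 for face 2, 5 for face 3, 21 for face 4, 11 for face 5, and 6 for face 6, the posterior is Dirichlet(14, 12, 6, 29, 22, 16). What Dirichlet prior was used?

For a Dirichlet(α) prior with multinomial counts c, the posterior is Dirichlet(α + c) componentwise.
Subtract each count from the matching posterior parameter: 14−8=6, 12−10=2, 6−5=1, 29−21=8, 22−11=11, 16−6=10.

Dirichlet(6, 2, 1, 8, 11, 10)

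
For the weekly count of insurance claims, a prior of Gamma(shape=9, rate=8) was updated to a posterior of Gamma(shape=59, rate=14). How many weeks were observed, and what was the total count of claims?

A Gamma(α, β) prior (rate parametrization) on a Poisson rate with n observations summing to S gives posterior Gamma(α+S, β+n).
Matching: Σxᵢ = 59 − 9 = 50 and n = 14 − 8 = 6.

n = 6 weeks with total 50 claims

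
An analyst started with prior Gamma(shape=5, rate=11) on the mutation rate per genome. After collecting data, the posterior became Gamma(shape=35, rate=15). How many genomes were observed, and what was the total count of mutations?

n = 4 genomes with total 30 mutations

A Gamma(α, β) prior (rate parametrization) on a Poisson rate with n observations summing to S gives posterior Gamma(α+S, β+n).
Matching: Σxᵢ = 35 − 5 = 30 and n = 15 − 11 = 4.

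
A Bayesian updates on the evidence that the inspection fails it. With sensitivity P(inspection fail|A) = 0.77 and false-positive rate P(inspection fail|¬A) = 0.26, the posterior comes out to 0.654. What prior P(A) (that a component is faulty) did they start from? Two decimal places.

P(A) = 0.39

Bayes' rule in odds form gives O(A|E) = O(A)·[P(E|A)/P(E|¬A)], hence O(A) = O(A|E)/LR.
Posterior odds = 0.654/(1−0.654) = 1.8902. LR = 0.77/0.26 = 2.9615.
Prior odds = 1.8902/2.9615 = 0.6383, so P(A) = 0.6383/(1+0.6383) ≈ 0.39.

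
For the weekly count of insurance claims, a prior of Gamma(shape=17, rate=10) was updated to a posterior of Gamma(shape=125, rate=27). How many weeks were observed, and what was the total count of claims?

Gamma–Poisson conjugacy: posterior shape = α + Σxᵢ, posterior rate = β + n.
Matching: Σxᵢ = 125 − 17 = 108 and n = 27 − 10 = 17.

n = 17 weeks with total 108 claims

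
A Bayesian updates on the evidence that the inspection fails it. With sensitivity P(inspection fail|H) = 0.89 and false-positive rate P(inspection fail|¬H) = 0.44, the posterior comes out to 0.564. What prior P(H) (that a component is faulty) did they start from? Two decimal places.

P(H) = 0.39

In odds form, posterior odds = prior odds × likelihood ratio, so prior odds = posterior odds ÷ LR.
Posterior odds = 0.564/(1−0.564) = 1.2936. LR = 0.89/0.44 = 2.0227.
Prior odds = 1.2936/2.0227 = 0.6395, so P(H) = 0.6395/(1+0.6395) ≈ 0.39.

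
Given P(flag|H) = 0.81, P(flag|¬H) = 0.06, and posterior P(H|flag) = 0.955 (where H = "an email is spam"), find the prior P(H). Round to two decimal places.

P(H) = 0.61

In odds form, posterior odds = prior odds × likelihood ratio, so prior odds = posterior odds ÷ LR.
Posterior odds = 0.955/(1−0.955) = 21.2222. LR = 0.81/0.06 = 13.5000.
Prior odds = 21.2222/13.5000 = 1.5720, so P(H) = 1.5720/(1+1.5720) ≈ 0.61.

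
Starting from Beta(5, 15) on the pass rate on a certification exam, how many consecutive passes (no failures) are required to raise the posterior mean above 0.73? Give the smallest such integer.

After k passes and 0 failures the posterior is Beta(5+k, 15), with mean (5+k)/(5+15+k).
Set (5+k)/(20+k) > 0.73 and solve: k > (0.73·20 − 5)/(1 − 0.73) = 35.556.
The smallest integer exceeding 35.556 is 36, and checking k=36: (41)/(56) = 0.7321 > 0.73.

k = 36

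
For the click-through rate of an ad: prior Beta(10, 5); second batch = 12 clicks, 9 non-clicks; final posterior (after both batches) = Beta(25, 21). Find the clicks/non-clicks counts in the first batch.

3 clicks and 7 non-clicks

Sequential conjugate updates are equivalent to a single update on the pooled data, so total successes = posterior α − prior α and total failures = posterior β − prior β.
Total across both batches: 25−10=15 clicks, 21−5=16 non-clicks.
Subtract the second batch: 15−12=3 clicks and 16−9=7 non-clicks.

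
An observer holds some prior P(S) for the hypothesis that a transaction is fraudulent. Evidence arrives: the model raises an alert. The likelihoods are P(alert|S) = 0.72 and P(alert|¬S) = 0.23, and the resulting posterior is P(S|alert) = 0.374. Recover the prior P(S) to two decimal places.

P(S) = 0.16

In odds form, posterior odds = prior odds × likelihood ratio, so prior odds = posterior odds ÷ LR.
Posterior odds = 0.374/(1−0.374) = 0.5974. LR = 0.72/0.23 = 3.1304.
Prior odds = 0.5974/3.1304 = 0.1908, so P(S) = 0.1908/(1+0.1908) ≈ 0.16.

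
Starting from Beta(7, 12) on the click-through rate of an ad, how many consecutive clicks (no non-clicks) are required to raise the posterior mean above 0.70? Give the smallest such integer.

k = 22

After k clicks and 0 non-clicks the posterior is Beta(7+k, 12), with mean (7+k)/(7+12+k).
Set (7+k)/(19+k) > 0.70 and solve: k > (0.70·19 − 7)/(1 − 0.70) = 21.000.
The smallest integer exceeding 21.000 is 22, and checking k=22: (29)/(41) = 0.7073 > 0.70.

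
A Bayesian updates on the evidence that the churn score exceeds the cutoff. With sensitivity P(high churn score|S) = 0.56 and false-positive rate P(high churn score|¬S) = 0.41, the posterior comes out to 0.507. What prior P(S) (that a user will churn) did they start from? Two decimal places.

In odds form, posterior odds = prior odds × likelihood ratio, so prior odds = posterior odds ÷ LR.
Posterior odds = 0.507/(1−0.507) = 1.0284. LR = 0.56/0.41 = 1.3659.
Prior odds = 1.0284/1.3659 = 0.7529, so P(S) = 0.7529/(1+0.7529) ≈ 0.43.

P(S) = 0.43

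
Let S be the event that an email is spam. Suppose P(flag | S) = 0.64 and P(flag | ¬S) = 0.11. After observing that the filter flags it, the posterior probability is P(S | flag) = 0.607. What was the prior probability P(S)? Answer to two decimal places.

Bayes' rule in odds form gives O(S|E) = O(S)·[P(E|S)/P(E|¬S)], hence O(S) = O(S|E)/LR.
Posterior odds = 0.607/(1−0.607) = 1.5445. LR = 0.64/0.11 = 5.8182.
Prior odds = 1.5445/5.8182 = 0.2655, so P(S) = 0.2655/(1+0.2655) ≈ 0.21.

P(S) = 0.21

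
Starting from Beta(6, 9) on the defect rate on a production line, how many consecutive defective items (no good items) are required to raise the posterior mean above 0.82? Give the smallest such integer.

After k defective items and 0 good items the posterior is Beta(6+k, 9), with mean (6+k)/(6+9+k).
Set (6+k)/(15+k) > 0.82 and solve: k > (0.82·15 − 6)/(1 − 0.82) = 35.000.
The smallest integer exceeding 35.000 is 36.

k = 36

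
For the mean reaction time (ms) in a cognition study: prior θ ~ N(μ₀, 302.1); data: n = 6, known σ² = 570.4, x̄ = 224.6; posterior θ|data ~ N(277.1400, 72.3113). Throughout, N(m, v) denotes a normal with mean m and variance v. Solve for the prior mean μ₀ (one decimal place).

μ₀ = 444.1

The posterior mean is a precision-weighted average: μ_n = (τ₀μ₀ + τ_data·x̄)/(τ₀+τ_data), with τ₀=1/σ₀² and τ_data=n/σ².
Here τ₀ = 1/302.1 = 0.003310 and τ_data = 6/570.4 = 0.010519, so τ_n = 0.013829.
Rearranging for μ₀: μ₀ = (μ_n·τ_n − τ_data·x̄)/τ₀ = (277.1400·0.013829 − 0.010519·224.6) / 0.003310 = 1.470002/0.003310 ≈ 444.1.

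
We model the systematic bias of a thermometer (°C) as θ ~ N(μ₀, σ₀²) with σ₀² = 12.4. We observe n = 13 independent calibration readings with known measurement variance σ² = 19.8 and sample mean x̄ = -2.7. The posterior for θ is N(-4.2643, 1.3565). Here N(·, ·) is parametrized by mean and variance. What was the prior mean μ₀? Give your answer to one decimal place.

The posterior mean is a precision-weighted average: μ_n = (τ₀μ₀ + τ_data·x̄)/(τ₀+τ_data), with τ₀=1/σ₀² and τ_data=n/σ².
Here τ₀ = 1/12.4 = 0.080645 and τ_data = 13/19.8 = 0.656566, so τ_n = 0.737211.
Rearranging for μ₀: μ₀ = (μ_n·τ_n − τ_data·x̄)/τ₀ = (-4.2643·0.737211 − 0.656566·-2.7) / 0.080645 = -1.370961/0.080645 ≈ -17.0.

μ₀ = -17.0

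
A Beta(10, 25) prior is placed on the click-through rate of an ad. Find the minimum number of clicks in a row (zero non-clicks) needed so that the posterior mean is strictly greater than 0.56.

k = 22

After k clicks and 0 non-clicks the posterior is Beta(10+k, 25), with mean (10+k)/(10+25+k).
Set (10+k)/(35+k) > 0.56 and solve: k > (0.56·35 − 10)/(1 − 0.56) = 21.818.
The smallest integer exceeding 21.818 is 22.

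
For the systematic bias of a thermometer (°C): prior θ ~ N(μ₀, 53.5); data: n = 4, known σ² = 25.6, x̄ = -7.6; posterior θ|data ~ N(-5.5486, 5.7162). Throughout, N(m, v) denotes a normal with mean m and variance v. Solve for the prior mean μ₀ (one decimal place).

μ₀ = 11.6

The posterior mean is a precision-weighted average: μ_n = (τ₀μ₀ + τ_data·x̄)/(τ₀+τ_data), with τ₀=1/σ₀² and τ_data=n/σ².
Here τ₀ = 1/53.5 = 0.018692 and τ_data = 4/25.6 = 0.156250, so τ_n = 0.174942.
Rearranging for μ₀: μ₀ = (μ_n·τ_n − τ_data·x̄)/τ₀ = (-5.5486·0.174942 − 0.156250·-7.6) / 0.018692 = 0.216817/0.018692 ≈ 11.6.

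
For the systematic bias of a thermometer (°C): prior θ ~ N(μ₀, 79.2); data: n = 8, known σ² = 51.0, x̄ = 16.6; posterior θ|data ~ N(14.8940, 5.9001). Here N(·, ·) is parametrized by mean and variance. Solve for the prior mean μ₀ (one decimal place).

The posterior mean is a precision-weighted average: μ_n = (τ₀μ₀ + τ_data·x̄)/(τ₀+τ_data), with τ₀=1/σ₀² and τ_data=n/σ².
Here τ₀ = 1/79.2 = 0.012626 and τ_data = 8/51.0 = 0.156863, so τ_n = 0.169489.
Rearranging for μ₀: μ₀ = (μ_n·τ_n − τ_data·x̄)/τ₀ = (14.8940·0.169489 − 0.156863·16.6) / 0.012626 = -0.079557/0.012626 ≈ -6.3.

μ₀ = -6.3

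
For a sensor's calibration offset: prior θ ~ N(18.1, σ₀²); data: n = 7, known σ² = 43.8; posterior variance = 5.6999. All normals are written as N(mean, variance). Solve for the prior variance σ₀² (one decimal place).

Posterior precision equals prior precision plus data precision: 1/σ_n² = 1/σ₀² + n/σ².
So 1/σ₀² = 1/5.6999 − 7/43.8 = 0.175442 − 0.159817 = 0.015625.
Hence σ₀² = 1/0.015625 ≈ 64.0.

σ₀² = 64.0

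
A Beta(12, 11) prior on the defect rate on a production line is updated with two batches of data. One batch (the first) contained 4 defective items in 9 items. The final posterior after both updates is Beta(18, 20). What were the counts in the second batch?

2 defective items and 4 good items

Sequential conjugate updates are equivalent to a single update on the pooled data, so total successes = posterior α − prior α and total failures = posterior β − prior β.
Total across both batches: 18−12=6 defective items, 20−11=9 good items.
Subtract the first batch: 6−4=2 defective items and 9−5=4 good items.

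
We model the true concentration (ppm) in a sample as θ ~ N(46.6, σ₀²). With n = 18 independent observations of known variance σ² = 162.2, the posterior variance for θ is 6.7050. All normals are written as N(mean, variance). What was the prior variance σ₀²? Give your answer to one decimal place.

σ₀² = 26.2

For the Normal–Normal model with known σ², precisions add: τ_n = τ₀ + n/σ².
So 1/σ₀² = 1/6.7050 − 18/162.2 = 0.149142 − 0.110974 = 0.038168.
Hence σ₀² = 1/0.038168 ≈ 26.2.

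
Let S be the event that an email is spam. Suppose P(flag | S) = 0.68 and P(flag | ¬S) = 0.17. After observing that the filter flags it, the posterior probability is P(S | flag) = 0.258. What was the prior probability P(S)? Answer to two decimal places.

P(S) = 0.08

Bayes' rule in odds form gives O(S|E) = O(S)·[P(E|S)/P(E|¬S)], hence O(S) = O(S|E)/LR.
Posterior odds = 0.258/(1−0.258) = 0.3477. LR = 0.68/0.17 = 4.0000.
Prior odds = 0.3477/4.0000 = 0.0869, so P(S) = 0.0869/(1+0.0869) ≈ 0.08.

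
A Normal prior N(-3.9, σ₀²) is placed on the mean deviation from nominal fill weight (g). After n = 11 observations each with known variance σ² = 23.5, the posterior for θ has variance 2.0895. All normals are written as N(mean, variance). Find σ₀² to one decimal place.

σ₀² = 95.3

For the Normal–Normal model with known σ², precisions add: τ_n = τ₀ + n/σ².
So 1/σ₀² = 1/2.0895 − 11/23.5 = 0.478583 − 0.468085 = 0.010498.
Hence σ₀² = 1/0.010498 ≈ 95.3.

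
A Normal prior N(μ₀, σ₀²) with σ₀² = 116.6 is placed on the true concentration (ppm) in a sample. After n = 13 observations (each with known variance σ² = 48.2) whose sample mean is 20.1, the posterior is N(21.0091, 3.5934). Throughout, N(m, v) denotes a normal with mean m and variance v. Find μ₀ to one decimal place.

The posterior mean is a precision-weighted average: μ_n = (τ₀μ₀ + τ_data·x̄)/(τ₀+τ_data), with τ₀=1/σ₀² and τ_data=n/σ².
Here τ₀ = 1/116.6 = 0.008576 and τ_data = 13/48.2 = 0.269710, so τ_n = 0.278286.
Rearranging for μ₀: μ₀ = (μ_n·τ_n − τ_data·x̄)/τ₀ = (21.0091·0.278286 − 0.269710·20.1) / 0.008576 = 0.425367/0.008576 ≈ 49.6.

μ₀ = 49.6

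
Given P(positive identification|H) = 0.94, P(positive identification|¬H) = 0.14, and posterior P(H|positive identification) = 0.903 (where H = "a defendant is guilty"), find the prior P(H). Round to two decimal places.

Bayes' rule in odds form gives O(H|E) = O(H)·[P(E|H)/P(E|¬H)], hence O(H) = O(H|E)/LR.
Posterior odds = 0.903/(1−0.903) = 9.3093. LR = 0.94/0.14 = 6.7143.
Prior odds = 9.3093/6.7143 = 1.3865, so P(H) = 1.3865/(1+1.3865) ≈ 0.58.

P(H) = 0.58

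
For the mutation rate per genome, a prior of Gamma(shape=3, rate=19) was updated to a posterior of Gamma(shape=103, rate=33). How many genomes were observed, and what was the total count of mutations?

n = 14 genomes with total 100 mutations

A Gamma(α, β) prior (rate parametrization) on a Poisson rate with n observations summing to S gives posterior Gamma(α+S, β+n).
Matching: Σxᵢ = 103 − 3 = 100 and n = 33 − 19 = 14.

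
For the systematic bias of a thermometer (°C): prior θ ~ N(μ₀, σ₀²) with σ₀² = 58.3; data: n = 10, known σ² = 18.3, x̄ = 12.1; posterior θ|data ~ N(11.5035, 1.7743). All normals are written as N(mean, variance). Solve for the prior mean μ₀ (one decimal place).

μ₀ = -7.5

The posterior mean is a precision-weighted average: μ_n = (τ₀μ₀ + τ_data·x̄)/(τ₀+τ_data), with τ₀=1/σ₀² and τ_data=n/σ².
Here τ₀ = 1/58.3 = 0.017153 and τ_data = 10/18.3 = 0.546448, so τ_n = 0.563601.
Rearranging for μ₀: μ₀ = (μ_n·τ_n − τ_data·x̄)/τ₀ = (11.5035·0.563601 − 0.546448·12.1) / 0.017153 = -0.128637/0.017153 ≈ -7.5.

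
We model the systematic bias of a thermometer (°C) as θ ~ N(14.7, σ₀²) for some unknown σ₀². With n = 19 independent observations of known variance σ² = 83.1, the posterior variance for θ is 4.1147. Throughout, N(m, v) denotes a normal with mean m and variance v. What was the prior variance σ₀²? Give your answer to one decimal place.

σ₀² = 69.5

Posterior precision equals prior precision plus data precision: 1/σ_n² = 1/σ₀² + n/σ².
So 1/σ₀² = 1/4.1147 − 19/83.1 = 0.243031 − 0.228640 = 0.014391.
Hence σ₀² = 1/0.014391 ≈ 69.5.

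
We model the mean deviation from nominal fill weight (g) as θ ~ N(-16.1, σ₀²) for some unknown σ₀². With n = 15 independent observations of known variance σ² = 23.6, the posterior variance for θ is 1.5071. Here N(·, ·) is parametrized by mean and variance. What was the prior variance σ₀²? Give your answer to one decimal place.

For the Normal–Normal model with known σ², precisions add: τ_n = τ₀ + n/σ².
So 1/σ₀² = 1/1.5071 − 15/23.6 = 0.663526 − 0.635593 = 0.027933.
Hence σ₀² = 1/0.027933 ≈ 35.8.

σ₀² = 35.8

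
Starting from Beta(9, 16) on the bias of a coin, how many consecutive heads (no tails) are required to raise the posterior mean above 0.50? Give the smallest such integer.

k = 8

After k heads and 0 tails the posterior is Beta(9+k, 16), with mean (9+k)/(9+16+k).
Set (9+k)/(25+k) > 0.50 and solve: k > (0.50·25 − 9)/(1 − 0.50) = 7.000.
The smallest integer exceeding 7.000 is 8.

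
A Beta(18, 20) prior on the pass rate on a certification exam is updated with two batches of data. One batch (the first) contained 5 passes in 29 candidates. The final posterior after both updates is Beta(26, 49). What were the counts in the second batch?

Because Beta–binomial updating is additive in the counts, the combined data contributed (α_post−α_prior, β_post−β_prior) successes and failures.
Total across both batches: 26−18=8 passes, 49−20=29 failures.
Subtract the first batch: 8−5=3 passes and 29−24=5 failures.

3 passes and 5 failures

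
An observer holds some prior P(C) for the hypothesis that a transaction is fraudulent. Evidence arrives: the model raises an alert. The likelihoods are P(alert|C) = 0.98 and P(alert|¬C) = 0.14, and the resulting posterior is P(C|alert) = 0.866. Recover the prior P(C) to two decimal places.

P(C) = 0.48

In odds form, posterior odds = prior odds × likelihood ratio, so prior odds = posterior odds ÷ LR.
Posterior odds = 0.866/(1−0.866) = 6.4627. LR = 0.98/0.14 = 7.0000.
Prior odds = 6.4627/7.0000 = 0.9232, so P(C) = 0.9232/(1+0.9232) ≈ 0.48.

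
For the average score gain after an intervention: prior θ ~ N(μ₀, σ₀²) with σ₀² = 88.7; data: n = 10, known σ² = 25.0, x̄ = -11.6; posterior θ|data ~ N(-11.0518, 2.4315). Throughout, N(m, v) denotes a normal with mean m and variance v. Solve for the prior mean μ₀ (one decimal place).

With known observation variance, the Normal–Normal posterior has precision τ_n = τ₀ + n/σ² and mean μ_n = (τ₀μ₀ + (n/σ²)x̄)/τ_n.
Here τ₀ = 1/88.7 = 0.011274 and τ_data = 10/25.0 = 0.400000, so τ_n = 0.411274.
Rearranging for μ₀: μ₀ = (μ_n·τ_n − τ_data·x̄)/τ₀ = (-11.0518·0.411274 − 0.400000·-11.6) / 0.011274 = 0.094682/0.011274 ≈ 8.4.

μ₀ = 8.4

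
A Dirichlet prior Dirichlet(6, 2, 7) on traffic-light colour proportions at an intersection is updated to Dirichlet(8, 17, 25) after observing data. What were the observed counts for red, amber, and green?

counts (2, 15, 18)

For a Dirichlet(α) prior with multinomial counts c, the posterior is Dirichlet(α + c) componentwise.
Counts are posterior − prior componentwise: 8−6=2, 17−2=15, 25−7=18.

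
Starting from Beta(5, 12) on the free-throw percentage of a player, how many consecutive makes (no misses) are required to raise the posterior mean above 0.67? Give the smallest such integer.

k = 20

After k makes and 0 misses the posterior is Beta(5+k, 12), with mean (5+k)/(5+12+k).
Set (5+k)/(17+k) > 0.67 and solve: k > (0.67·17 − 5)/(1 − 0.67) = 19.364.
The smallest integer exceeding 19.364 is 20, and checking k=20: (25)/(37) = 0.6757 > 0.67.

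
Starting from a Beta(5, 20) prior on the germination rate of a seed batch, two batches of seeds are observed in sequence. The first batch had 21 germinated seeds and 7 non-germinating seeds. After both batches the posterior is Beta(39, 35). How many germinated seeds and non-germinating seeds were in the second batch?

13 germinated seeds and 8 non-germinating seeds

Because Beta–binomial updating is additive in the counts, the combined data contributed (α_post−α_prior, β_post−β_prior) successes and failures.
Total across both batches: 39−5=34 germinated seeds, 35−20=15 non-germinating seeds.
Subtract the first batch: 34−21=13 germinated seeds and 15−7=8 non-germinating seeds.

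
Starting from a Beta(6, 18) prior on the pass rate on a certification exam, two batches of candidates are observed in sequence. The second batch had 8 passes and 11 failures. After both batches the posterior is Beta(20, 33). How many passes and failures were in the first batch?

6 passes and 4 failures

Because Beta–binomial updating is additive in the counts, the combined data contributed (α_post−α_prior, β_post−β_prior) successes and failures.
Total across both batches: 20−6=14 passes, 33−18=15 failures.
Subtract the second batch: 14−8=6 passes and 15−11=4 failures.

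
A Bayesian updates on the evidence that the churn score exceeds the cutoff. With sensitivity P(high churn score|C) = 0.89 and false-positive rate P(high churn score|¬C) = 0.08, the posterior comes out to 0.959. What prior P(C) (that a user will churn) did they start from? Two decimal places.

Bayes' rule in odds form gives O(C|E) = O(C)·[P(E|C)/P(E|¬C)], hence O(C) = O(C|E)/LR.
Posterior odds = 0.959/(1−0.959) = 23.3902. LR = 0.89/0.08 = 11.1250.
Prior odds = 23.3902/11.1250 = 2.1025, so P(C) = 2.1025/(1+2.1025) ≈ 0.68.

P(C) = 0.68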